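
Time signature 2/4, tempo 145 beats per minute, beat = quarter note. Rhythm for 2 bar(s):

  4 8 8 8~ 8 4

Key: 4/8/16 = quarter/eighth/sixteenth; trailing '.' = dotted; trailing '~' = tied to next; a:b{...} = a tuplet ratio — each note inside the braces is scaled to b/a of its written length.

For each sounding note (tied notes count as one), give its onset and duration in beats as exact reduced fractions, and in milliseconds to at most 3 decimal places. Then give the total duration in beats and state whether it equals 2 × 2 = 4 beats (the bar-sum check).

1) 0.0ms=0b +413.793ms=1b
2) 413.793ms=1b +206.897ms=1/2b
3) 620.69ms=3/2b +206.897ms=1/2b
4) 827.586ms=2b +413.793ms=1b
5) 1241.379ms=3b +413.793ms=1b
Σ=4b of 4 (145bpm 2/4) — PASS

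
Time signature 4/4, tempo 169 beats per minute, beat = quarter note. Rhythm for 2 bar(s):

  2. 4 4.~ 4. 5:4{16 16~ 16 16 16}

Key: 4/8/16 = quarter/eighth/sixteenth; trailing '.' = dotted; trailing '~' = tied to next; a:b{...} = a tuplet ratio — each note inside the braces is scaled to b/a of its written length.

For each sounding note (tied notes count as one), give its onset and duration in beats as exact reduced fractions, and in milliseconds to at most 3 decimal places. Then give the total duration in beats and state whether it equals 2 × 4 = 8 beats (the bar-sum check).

1) 0.0ms=0b +1065.089ms=3b
2) 1065.089ms=3b +355.03ms=1b
3) 1420.118ms=4b +1065.089ms=3b
4) 2485.207ms=7b +71.006ms=1/5b
5) 2556.213ms=36/5b +142.012ms=2/5b
6) 2698.225ms=38/5b +71.006ms=1/5b
7) 2769.231ms=39/5b +71.006ms=1/5b
Σ=8b of 8 (169bpm 4/4) — PASS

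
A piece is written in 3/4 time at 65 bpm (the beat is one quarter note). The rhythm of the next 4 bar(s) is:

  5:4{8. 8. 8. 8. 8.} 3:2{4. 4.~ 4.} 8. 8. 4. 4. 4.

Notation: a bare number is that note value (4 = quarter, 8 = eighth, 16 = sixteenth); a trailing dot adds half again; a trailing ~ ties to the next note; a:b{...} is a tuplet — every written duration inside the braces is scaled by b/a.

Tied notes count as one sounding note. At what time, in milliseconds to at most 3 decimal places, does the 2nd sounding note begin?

1. 0.0ms @ 0 + 553.846ms (3/5)
2. 553.846ms @ 3/5 + 553.846ms (3/5)
3. 1107.692ms @ 6/5 + 553.846ms (3/5)
4. 1661.538ms @ 9/5 + 553.846ms (3/5)
5. 2215.385ms @ 12/5 + 553.846ms (3/5)
6. 2769.231ms @ 3 + 923.077ms (1)
7. 3692.308ms @ 4 + 1846.154ms (2)
8. 5538.462ms @ 6 + 692.308ms (3/4)
9. 6230.769ms @ 27/4 + 692.308ms (3/4)
10. 6923.077ms @ 15/2 + 1384.615ms (3/2)
11. 8307.692ms @ 9 + 1384.615ms (3/2)
12. 9692.308ms @ 21/2 + 1384.615ms (3/2)

note 2 onset = 3/5b = 553.846ms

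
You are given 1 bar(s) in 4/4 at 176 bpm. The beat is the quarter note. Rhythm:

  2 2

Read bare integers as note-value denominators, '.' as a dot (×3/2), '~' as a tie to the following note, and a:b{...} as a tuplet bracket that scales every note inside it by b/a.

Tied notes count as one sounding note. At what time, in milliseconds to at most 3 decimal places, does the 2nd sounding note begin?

1. 0.0ms @ 0 + 681.818ms (2)
2. 681.818ms @ 2 + 681.818ms (2)

note 2 onset = 2b = 681.818ms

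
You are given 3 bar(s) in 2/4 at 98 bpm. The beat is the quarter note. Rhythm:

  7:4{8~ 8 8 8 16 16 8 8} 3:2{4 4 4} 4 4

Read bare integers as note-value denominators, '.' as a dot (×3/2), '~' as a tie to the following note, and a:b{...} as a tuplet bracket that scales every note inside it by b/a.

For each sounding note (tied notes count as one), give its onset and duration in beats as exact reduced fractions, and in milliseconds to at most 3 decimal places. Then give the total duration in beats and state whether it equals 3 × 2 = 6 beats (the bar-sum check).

1) 0.0ms=0b +349.854ms=4/7b
2) 349.854ms=4/7b +174.927ms=2/7b
3) 524.781ms=6/7b +174.927ms=2/7b
4) 699.708ms=8/7b +87.464ms=1/7b
5) 787.172ms=9/7b +87.464ms=1/7b
6) 874.636ms=10/7b +174.927ms=2/7b
7) 1049.563ms=12/7b +174.927ms=2/7b
8) 1224.49ms=2b +408.163ms=2/3b
9) 1632.653ms=8/3b +408.163ms=2/3b
10) 2040.816ms=10/3b +408.163ms=2/3b
11) 2448.98ms=4b +612.245ms=1b
12) 3061.224ms=5b +612.245ms=1b
Σ=6b of 6 (98bpm 2/4) — PASS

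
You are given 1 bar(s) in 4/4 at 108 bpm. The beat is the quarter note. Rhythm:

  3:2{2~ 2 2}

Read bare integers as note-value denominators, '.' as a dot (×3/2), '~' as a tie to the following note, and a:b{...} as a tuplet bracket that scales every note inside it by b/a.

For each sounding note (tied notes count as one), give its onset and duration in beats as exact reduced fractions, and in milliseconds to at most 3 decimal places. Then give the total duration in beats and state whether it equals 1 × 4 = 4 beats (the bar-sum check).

1) 0.0ms=0b +1481.481ms=8/3b
2) 1481.481ms=8/3b +740.741ms=4/3b
Σ=4b of 4 (108bpm 4/4) — PASS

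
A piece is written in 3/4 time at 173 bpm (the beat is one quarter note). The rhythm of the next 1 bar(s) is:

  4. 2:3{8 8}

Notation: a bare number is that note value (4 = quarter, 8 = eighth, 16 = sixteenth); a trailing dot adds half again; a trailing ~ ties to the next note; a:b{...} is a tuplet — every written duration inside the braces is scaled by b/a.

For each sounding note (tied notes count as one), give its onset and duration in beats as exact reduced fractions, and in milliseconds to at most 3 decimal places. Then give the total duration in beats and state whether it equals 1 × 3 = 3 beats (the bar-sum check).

1) 0.0ms=0b +520.231ms=3/2b
2) 520.231ms=3/2b +260.116ms=3/4b
3) 780.347ms=9/4b +260.116ms=3/4b
Σ=3b of 3 (173bpm 3/4) — PASS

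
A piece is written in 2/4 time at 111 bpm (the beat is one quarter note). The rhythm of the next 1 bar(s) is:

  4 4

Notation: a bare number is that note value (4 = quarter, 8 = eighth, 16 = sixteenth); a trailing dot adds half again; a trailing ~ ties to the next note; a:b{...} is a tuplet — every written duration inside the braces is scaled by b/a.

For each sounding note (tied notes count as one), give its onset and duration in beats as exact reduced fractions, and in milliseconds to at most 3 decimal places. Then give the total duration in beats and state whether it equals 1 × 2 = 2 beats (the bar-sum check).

1) 0.0ms=0b +540.541ms=1b
2) 540.541ms=1b +540.541ms=1b
Σ=2b of 2 (111bpm 2/4) — PASS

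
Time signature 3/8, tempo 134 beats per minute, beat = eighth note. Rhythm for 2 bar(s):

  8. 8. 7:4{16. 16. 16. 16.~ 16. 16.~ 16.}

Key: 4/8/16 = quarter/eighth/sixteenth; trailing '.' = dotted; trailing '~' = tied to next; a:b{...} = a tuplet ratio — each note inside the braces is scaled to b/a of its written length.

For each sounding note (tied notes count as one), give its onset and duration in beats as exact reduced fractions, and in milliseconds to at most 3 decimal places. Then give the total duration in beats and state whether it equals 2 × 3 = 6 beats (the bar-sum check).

1) 0.0ms=0b +671.642ms=3/2b
2) 671.642ms=3/2b +671.642ms=3/2b
3) 1343.284ms=3b +191.898ms=3/7b
4) 1535.181ms=24/7b +191.898ms=3/7b
5) 1727.079ms=27/7b +191.898ms=3/7b
6) 1918.977ms=30/7b +383.795ms=6/7b
7) 2302.772ms=36/7b +383.795ms=6/7b
Σ=6b of 6 (134bpm 3/8) — PASS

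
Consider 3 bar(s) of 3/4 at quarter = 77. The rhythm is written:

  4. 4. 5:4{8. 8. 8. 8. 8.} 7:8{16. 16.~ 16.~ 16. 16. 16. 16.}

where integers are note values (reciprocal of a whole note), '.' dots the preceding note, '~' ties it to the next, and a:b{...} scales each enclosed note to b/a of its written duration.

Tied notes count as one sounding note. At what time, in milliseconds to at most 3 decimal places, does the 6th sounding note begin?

note 6 onset = 24/5b = 3740.26ms

1. 0.0ms @ 0 + 1168.831ms (3/2)
2. 1168.831ms @ 3/2 + 1168.831ms (3/2)
3. 2337.662ms @ 3 + 467.532ms (3/5)
4. 2805.195ms @ 18/5 + 467.532ms (3/5)
5. 3272.727ms @ 21/5 + 467.532ms (3/5)
6. 3740.26ms @ 24/5 + 467.532ms (3/5)
7. 4207.792ms @ 27/5 + 467.532ms (3/5)
8. 4675.325ms @ 6 + 333.952ms (3/7)
9. 5009.276ms @ 45/7 + 1001.855ms (9/7)
10. 6011.132ms @ 54/7 + 333.952ms (3/7)
11. 6345.083ms @ 57/7 + 333.952ms (3/7)
12. 6679.035ms @ 60/7 + 333.952ms (3/7)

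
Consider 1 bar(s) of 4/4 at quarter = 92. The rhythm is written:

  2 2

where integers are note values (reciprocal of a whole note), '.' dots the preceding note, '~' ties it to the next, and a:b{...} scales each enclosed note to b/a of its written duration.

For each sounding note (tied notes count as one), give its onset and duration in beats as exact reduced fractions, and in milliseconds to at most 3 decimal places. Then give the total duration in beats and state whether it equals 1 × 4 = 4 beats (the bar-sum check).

1) 0.0ms=0b +1304.348ms=2b
2) 1304.348ms=2b +1304.348ms=2b
Σ=4b of 4 (92bpm 4/4) — PASS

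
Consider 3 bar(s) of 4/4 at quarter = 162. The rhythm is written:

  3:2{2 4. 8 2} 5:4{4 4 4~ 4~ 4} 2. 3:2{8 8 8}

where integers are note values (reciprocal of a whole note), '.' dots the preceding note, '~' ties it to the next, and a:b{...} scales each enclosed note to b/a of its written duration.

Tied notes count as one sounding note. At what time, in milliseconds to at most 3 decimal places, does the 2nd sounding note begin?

1. 0.0ms @ 0 + 493.827ms (4/3)
2. 493.827ms @ 4/3 + 370.37ms (1)
3. 864.198ms @ 7/3 + 123.457ms (1/3)
4. 987.654ms @ 8/3 + 493.827ms (4/3)
5. 1481.481ms @ 4 + 296.296ms (4/5)
6. 1777.778ms @ 24/5 + 296.296ms (4/5)
7. 2074.074ms @ 28/5 + 888.889ms (12/5)
8. 2962.963ms @ 8 + 1111.111ms (3)
9. 4074.074ms @ 11 + 123.457ms (1/3)
10. 4197.531ms @ 34/3 + 123.457ms (1/3)
11. 4320.988ms @ 35/3 + 123.457ms (1/3)

note 2 onset = 4/3b = 493.827ms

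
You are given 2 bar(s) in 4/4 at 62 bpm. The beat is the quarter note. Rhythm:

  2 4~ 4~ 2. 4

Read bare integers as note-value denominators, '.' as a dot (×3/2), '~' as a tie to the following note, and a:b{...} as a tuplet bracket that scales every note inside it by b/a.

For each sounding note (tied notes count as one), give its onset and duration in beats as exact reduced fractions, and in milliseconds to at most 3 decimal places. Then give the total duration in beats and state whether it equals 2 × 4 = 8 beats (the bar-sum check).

1) 0.0ms=0b +1935.484ms=2b
2) 1935.484ms=2b +4838.71ms=5b
3) 6774.194ms=7b +967.742ms=1b
Σ=8b of 8 (62bpm 4/4) — PASS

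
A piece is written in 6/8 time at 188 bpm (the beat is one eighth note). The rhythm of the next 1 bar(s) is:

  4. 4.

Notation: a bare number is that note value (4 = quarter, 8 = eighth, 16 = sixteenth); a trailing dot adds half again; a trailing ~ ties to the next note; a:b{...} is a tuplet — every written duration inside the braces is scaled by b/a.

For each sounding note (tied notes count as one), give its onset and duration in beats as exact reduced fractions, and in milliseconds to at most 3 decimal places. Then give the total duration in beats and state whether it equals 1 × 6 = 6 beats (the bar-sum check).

1) 0.0ms=0b +957.447ms=3b
2) 957.447ms=3b +957.447ms=3b
Σ=6b of 6 (188bpm 6/8) — PASS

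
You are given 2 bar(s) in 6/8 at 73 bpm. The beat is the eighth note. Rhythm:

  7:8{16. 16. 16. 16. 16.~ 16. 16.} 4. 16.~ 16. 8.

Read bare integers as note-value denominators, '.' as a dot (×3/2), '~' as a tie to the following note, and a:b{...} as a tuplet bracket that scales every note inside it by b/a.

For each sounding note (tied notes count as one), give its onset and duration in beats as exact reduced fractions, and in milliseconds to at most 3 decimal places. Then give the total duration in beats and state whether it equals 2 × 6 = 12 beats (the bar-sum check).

1) 0.0ms=0b +704.501ms=6/7b
2) 704.501ms=6/7b +704.501ms=6/7b
3) 1409.002ms=12/7b +704.501ms=6/7b
4) 2113.503ms=18/7b +704.501ms=6/7b
5) 2818.004ms=24/7b +1409.002ms=12/7b
6) 4227.006ms=36/7b +704.501ms=6/7b
7) 4931.507ms=6b +2465.753ms=3b
8) 7397.26ms=9b +1232.877ms=3/2b
9) 8630.137ms=21/2b +1232.877ms=3/2b
Σ=12b of 12 (73bpm 6/8) — PASS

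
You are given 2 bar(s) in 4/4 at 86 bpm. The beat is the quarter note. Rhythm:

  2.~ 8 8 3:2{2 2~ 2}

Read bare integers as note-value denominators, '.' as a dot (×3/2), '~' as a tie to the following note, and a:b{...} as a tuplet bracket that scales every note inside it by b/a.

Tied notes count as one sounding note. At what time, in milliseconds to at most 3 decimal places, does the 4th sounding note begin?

1. 0.0ms @ 0 + 2441.86ms (7/2)
2. 2441.86ms @ 7/2 + 348.837ms (1/2)
3. 2790.698ms @ 4 + 930.233ms (4/3)
4. 3720.93ms @ 16/3 + 1860.465ms (8/3)

note 4 onset = 16/3b = 3720.93ms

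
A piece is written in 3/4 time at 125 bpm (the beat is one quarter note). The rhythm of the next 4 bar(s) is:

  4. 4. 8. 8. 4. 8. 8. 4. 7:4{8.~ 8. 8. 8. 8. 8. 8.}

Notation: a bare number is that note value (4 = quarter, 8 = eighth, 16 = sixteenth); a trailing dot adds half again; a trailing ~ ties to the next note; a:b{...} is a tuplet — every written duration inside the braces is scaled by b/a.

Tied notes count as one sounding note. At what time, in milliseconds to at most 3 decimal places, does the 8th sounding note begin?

note 8 onset = 15/2b = 3600.0ms

1. 0.0ms @ 0 + 720.0ms (3/2)
2. 720.0ms @ 3/2 + 720.0ms (3/2)
3. 1440.0ms @ 3 + 360.0ms (3/4)
4. 1800.0ms @ 15/4 + 360.0ms (3/4)
5. 2160.0ms @ 9/2 + 720.0ms (3/2)
6. 2880.0ms @ 6 + 360.0ms (3/4)
7. 3240.0ms @ 27/4 + 360.0ms (3/4)
8. 3600.0ms @ 15/2 + 720.0ms (3/2)
9. 4320.0ms @ 9 + 411.429ms (6/7)
10. 4731.429ms @ 69/7 + 205.714ms (3/7)
11. 4937.143ms @ 72/7 + 205.714ms (3/7)
12. 5142.857ms @ 75/7 + 205.714ms (3/7)
13. 5348.571ms @ 78/7 + 205.714ms (3/7)
14. 5554.286ms @ 81/7 + 205.714ms (3/7)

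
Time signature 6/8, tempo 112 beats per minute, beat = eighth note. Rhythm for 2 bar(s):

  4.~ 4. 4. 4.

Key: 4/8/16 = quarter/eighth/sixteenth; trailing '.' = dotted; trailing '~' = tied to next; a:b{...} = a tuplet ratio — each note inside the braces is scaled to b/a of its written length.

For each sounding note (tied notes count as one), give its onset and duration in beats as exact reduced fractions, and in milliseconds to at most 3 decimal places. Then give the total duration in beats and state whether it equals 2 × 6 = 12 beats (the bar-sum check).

1) 0.0ms=0b +3214.286ms=6b
2) 3214.286ms=6b +1607.143ms=3b
3) 4821.429ms=9b +1607.143ms=3b
Σ=12b of 12 (112bpm 6/8) — PASS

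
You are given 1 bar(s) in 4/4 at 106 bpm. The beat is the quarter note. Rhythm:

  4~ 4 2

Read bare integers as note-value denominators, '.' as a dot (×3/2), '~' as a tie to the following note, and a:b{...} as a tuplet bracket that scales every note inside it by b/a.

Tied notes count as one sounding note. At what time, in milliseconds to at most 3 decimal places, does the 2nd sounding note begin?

note 2 onset = 2b = 1132.075ms

1. 0.0ms @ 0 + 1132.075ms (2)
2. 1132.075ms @ 2 + 1132.075ms (2)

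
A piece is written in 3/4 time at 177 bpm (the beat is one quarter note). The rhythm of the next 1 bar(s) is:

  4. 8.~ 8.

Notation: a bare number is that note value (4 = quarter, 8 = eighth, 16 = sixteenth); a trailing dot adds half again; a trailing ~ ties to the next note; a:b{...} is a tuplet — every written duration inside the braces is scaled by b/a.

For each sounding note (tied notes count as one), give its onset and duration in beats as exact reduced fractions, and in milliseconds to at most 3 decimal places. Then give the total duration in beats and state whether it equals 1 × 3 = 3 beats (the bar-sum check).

1) 0.0ms=0b +508.475ms=3/2b
2) 508.475ms=3/2b +508.475ms=3/2b
Σ=3b of 3 (177bpm 3/4) — PASS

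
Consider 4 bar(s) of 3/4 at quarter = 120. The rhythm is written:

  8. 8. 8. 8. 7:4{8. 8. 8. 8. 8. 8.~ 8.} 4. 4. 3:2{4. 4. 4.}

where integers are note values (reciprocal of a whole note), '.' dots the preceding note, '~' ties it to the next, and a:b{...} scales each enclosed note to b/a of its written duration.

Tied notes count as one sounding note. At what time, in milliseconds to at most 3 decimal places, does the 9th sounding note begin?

1. 0.0ms @ 0 + 375.0ms (3/4)
2. 375.0ms @ 3/4 + 375.0ms (3/4)
3. 750.0ms @ 3/2 + 375.0ms (3/4)
4. 1125.0ms @ 9/4 + 375.0ms (3/4)
5. 1500.0ms @ 3 + 214.286ms (3/7)
6. 1714.286ms @ 24/7 + 214.286ms (3/7)
7. 1928.571ms @ 27/7 + 214.286ms (3/7)
8. 2142.857ms @ 30/7 + 214.286ms (3/7)
9. 2357.143ms @ 33/7 + 214.286ms (3/7)
10. 2571.429ms @ 36/7 + 428.571ms (6/7)
11. 3000.0ms @ 6 + 750.0ms (3/2)
12. 3750.0ms @ 15/2 + 750.0ms (3/2)
13. 4500.0ms @ 9 + 500.0ms (1)
14. 5000.0ms @ 10 + 500.0ms (1)
15. 5500.0ms @ 11 + 500.0ms (1)

note 9 onset = 33/7b = 2357.143ms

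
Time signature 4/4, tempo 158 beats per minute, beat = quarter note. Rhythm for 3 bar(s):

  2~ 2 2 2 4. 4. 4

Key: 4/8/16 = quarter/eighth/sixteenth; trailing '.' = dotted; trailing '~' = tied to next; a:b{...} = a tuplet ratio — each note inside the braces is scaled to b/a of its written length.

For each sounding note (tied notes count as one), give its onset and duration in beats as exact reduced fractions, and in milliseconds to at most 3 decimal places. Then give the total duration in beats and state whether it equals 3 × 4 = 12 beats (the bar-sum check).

1) 0.0ms=0b +1518.987ms=4b
2) 1518.987ms=4b +759.494ms=2b
3) 2278.481ms=6b +759.494ms=2b
4) 3037.975ms=8b +569.62ms=3/2b
5) 3607.595ms=19/2b +569.62ms=3/2b
6) 4177.215ms=11b +379.747ms=1b
Σ=12b of 12 (158bpm 4/4) — PASS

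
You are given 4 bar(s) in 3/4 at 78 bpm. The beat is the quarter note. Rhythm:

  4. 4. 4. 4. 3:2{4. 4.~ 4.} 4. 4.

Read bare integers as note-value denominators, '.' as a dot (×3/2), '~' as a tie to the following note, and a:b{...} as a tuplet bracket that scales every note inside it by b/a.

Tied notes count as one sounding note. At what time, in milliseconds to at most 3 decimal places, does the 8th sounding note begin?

note 8 onset = 21/2b = 8076.923ms

1. 0.0ms @ 0 + 1153.846ms (3/2)
2. 1153.846ms @ 3/2 + 1153.846ms (3/2)
3. 2307.692ms @ 3 + 1153.846ms (3/2)
4. 3461.538ms @ 9/2 + 1153.846ms (3/2)
5. 4615.385ms @ 6 + 769.231ms (1)
6. 5384.615ms @ 7 + 1538.462ms (2)
7. 6923.077ms @ 9 + 1153.846ms (3/2)
8. 8076.923ms @ 21/2 + 1153.846ms (3/2)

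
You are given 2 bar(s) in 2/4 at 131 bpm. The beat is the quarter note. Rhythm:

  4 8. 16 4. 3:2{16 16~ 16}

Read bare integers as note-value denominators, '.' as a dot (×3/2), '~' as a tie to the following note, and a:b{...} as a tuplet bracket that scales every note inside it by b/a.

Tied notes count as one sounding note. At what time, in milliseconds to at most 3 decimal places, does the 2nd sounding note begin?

note 2 onset = 1b = 458.015ms

1. 0.0ms @ 0 + 458.015ms (1)
2. 458.015ms @ 1 + 343.511ms (3/4)
3. 801.527ms @ 7/4 + 114.504ms (1/4)
4. 916.031ms @ 2 + 687.023ms (3/2)
5. 1603.053ms @ 7/2 + 76.336ms (1/6)
6. 1679.389ms @ 11/3 + 152.672ms (1/3)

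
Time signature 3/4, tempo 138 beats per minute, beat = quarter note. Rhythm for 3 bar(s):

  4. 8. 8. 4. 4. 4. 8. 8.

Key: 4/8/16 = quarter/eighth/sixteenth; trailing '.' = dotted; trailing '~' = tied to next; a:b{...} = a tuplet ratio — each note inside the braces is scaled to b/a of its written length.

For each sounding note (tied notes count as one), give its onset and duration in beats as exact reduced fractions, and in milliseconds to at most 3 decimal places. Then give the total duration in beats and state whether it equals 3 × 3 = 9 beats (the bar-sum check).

1) 0.0ms=0b +652.174ms=3/2b
2) 652.174ms=3/2b +326.087ms=3/4b
3) 978.261ms=9/4b +326.087ms=3/4b
4) 1304.348ms=3b +652.174ms=3/2b
5) 1956.522ms=9/2b +652.174ms=3/2b
6) 2608.696ms=6b +652.174ms=3/2b
7) 3260.87ms=15/2b +326.087ms=3/4b
8) 3586.957ms=33/4b +326.087ms=3/4b
Σ=9b of 9 (138bpm 3/4) — PASS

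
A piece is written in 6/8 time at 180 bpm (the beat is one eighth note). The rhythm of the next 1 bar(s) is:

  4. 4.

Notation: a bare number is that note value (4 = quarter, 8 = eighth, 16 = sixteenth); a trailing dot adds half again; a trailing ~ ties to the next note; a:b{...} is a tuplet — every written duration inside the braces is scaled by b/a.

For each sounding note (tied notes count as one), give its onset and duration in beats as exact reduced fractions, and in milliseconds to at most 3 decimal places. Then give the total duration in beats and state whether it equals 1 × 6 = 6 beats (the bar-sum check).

1) 0.0ms=0b +1000.0ms=3b
2) 1000.0ms=3b +1000.0ms=3b
Σ=6b of 6 (180bpm 6/8) — PASS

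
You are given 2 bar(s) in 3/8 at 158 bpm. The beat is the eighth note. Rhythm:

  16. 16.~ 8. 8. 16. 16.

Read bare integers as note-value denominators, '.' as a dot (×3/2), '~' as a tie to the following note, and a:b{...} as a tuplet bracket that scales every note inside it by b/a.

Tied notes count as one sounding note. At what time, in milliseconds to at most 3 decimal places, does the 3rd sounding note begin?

1. 0.0ms @ 0 + 284.81ms (3/4)
2. 284.81ms @ 3/4 + 854.43ms (9/4)
3. 1139.241ms @ 3 + 569.62ms (3/2)
4. 1708.861ms @ 9/2 + 284.81ms (3/4)
5. 1993.671ms @ 21/4 + 284.81ms (3/4)

note 3 onset = 3b = 1139.241ms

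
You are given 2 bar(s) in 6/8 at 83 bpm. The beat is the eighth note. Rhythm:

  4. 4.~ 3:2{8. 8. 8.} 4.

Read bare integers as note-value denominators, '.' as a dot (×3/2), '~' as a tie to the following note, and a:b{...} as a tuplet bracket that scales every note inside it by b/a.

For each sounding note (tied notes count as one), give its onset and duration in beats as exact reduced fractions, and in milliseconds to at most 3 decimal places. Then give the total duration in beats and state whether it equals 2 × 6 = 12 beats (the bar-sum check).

1) 0.0ms=0b +2168.675ms=3b
2) 2168.675ms=3b +2891.566ms=4b
3) 5060.241ms=7b +722.892ms=1b
4) 5783.133ms=8b +722.892ms=1b
5) 6506.024ms=9b +2168.675ms=3b
Σ=12b of 12 (83bpm 6/8) — PASS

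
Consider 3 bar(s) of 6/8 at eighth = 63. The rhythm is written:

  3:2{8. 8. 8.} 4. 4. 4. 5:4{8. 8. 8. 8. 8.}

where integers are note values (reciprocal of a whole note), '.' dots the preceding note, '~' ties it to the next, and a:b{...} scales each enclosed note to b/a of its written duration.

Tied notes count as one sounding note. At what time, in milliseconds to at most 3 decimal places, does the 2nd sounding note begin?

1. 0.0ms @ 0 + 952.381ms (1)
2. 952.381ms @ 1 + 952.381ms (1)
3. 1904.762ms @ 2 + 952.381ms (1)
4. 2857.143ms @ 3 + 2857.143ms (3)
5. 5714.286ms @ 6 + 2857.143ms (3)
6. 8571.429ms @ 9 + 2857.143ms (3)
7. 11428.571ms @ 12 + 1142.857ms (6/5)
8. 12571.429ms @ 66/5 + 1142.857ms (6/5)
9. 13714.286ms @ 72/5 + 1142.857ms (6/5)
10. 14857.143ms @ 78/5 + 1142.857ms (6/5)
11. 16000.0ms @ 84/5 + 1142.857ms (6/5)

note 2 onset = 1b = 952.381ms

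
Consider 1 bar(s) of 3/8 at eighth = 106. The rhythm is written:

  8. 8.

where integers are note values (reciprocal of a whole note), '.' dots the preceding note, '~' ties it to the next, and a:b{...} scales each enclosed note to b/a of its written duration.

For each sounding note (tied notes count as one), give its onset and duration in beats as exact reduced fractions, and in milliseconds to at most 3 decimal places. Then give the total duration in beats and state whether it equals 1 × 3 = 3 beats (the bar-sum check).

1) 0.0ms=0b +849.057ms=3/2b
2) 849.057ms=3/2b +849.057ms=3/2b
Σ=3b of 3 (106bpm 3/8) — PASS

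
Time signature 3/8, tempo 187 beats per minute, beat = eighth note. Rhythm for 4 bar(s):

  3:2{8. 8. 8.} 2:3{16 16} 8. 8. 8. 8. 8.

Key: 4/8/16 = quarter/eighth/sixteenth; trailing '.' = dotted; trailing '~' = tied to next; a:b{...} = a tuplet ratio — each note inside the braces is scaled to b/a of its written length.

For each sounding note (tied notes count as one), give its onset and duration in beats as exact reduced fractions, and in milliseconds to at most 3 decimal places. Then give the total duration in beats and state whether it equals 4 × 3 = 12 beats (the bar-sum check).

1) 0.0ms=0b +320.856ms=1b
2) 320.856ms=1b +320.856ms=1b
3) 641.711ms=2b +320.856ms=1b
4) 962.567ms=3b +240.642ms=3/4b
5) 1203.209ms=15/4b +240.642ms=3/4b
6) 1443.85ms=9/2b +481.283ms=3/2b
7) 1925.134ms=6b +481.283ms=3/2b
8) 2406.417ms=15/2b +481.283ms=3/2b
9) 2887.701ms=9b +481.283ms=3/2b
10) 3368.984ms=21/2b +481.283ms=3/2b
Σ=12b of 12 (187bpm 3/8) — PASS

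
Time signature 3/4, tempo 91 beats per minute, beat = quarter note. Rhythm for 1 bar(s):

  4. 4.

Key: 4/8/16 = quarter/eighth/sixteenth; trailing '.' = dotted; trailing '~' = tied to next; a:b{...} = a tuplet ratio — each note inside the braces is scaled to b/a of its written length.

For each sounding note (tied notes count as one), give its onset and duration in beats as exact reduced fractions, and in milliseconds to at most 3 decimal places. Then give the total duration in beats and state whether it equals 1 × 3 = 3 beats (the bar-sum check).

1) 0.0ms=0b +989.011ms=3/2b
2) 989.011ms=3/2b +989.011ms=3/2b
Σ=3b of 3 (91bpm 3/4) — PASS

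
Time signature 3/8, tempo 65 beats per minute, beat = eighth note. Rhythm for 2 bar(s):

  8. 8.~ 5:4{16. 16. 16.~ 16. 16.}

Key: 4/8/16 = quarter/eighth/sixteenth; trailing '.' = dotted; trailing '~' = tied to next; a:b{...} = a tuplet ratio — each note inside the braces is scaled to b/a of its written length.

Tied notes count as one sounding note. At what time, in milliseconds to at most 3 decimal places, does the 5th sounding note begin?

1. 0.0ms @ 0 + 1384.615ms (3/2)
2. 1384.615ms @ 3/2 + 1938.462ms (21/10)
3. 3323.077ms @ 18/5 + 553.846ms (3/5)
4. 3876.923ms @ 21/5 + 1107.692ms (6/5)
5. 4984.615ms @ 27/5 + 553.846ms (3/5)

note 5 onset = 27/5b = 4984.615ms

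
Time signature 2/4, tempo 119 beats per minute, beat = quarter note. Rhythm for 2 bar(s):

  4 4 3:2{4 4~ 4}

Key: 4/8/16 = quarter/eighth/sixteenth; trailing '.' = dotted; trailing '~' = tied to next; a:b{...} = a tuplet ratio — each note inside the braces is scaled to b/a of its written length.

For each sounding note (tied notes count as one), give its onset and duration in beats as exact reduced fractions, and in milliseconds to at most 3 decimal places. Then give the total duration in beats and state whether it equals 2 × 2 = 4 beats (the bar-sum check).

1) 0.0ms=0b +504.202ms=1b
2) 504.202ms=1b +504.202ms=1b
3) 1008.403ms=2b +336.134ms=2/3b
4) 1344.538ms=8/3b +672.269ms=4/3b
Σ=4b of 4 (119bpm 2/4) — PASS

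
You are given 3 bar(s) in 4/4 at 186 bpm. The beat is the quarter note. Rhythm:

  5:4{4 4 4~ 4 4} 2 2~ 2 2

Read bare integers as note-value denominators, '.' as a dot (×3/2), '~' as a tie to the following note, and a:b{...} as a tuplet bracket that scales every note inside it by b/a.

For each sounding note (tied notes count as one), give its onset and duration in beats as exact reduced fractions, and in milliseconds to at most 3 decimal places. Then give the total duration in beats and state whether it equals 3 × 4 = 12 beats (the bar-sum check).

1) 0.0ms=0b +258.065ms=4/5b
2) 258.065ms=4/5b +258.065ms=4/5b
3) 516.129ms=8/5b +516.129ms=8/5b
4) 1032.258ms=16/5b +258.065ms=4/5b
5) 1290.323ms=4b +645.161ms=2b
6) 1935.484ms=6b +1290.323ms=4b
7) 3225.806ms=10b +645.161ms=2b
Σ=12b of 12 (186bpm 4/4) — PASS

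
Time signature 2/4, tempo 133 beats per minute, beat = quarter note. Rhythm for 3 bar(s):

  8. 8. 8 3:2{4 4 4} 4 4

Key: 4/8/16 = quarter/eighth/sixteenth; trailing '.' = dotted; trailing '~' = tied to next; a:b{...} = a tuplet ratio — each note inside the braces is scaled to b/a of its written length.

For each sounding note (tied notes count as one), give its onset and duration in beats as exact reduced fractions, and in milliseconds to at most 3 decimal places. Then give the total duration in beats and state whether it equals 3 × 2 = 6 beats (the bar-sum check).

1) 0.0ms=0b +338.346ms=3/4b
2) 338.346ms=3/4b +338.346ms=3/4b
3) 676.692ms=3/2b +225.564ms=1/2b
4) 902.256ms=2b +300.752ms=2/3b
5) 1203.008ms=8/3b +300.752ms=2/3b
6) 1503.759ms=10/3b +300.752ms=2/3b
7) 1804.511ms=4b +451.128ms=1b
8) 2255.639ms=5b +451.128ms=1b
Σ=6b of 6 (133bpm 2/4) — PASS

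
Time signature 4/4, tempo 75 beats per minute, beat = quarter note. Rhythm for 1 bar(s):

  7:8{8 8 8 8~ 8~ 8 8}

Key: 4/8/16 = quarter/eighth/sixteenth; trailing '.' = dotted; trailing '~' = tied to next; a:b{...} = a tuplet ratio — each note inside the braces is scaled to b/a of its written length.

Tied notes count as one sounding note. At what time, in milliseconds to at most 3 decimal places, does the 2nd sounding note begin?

note 2 onset = 4/7b = 457.143ms

1. 0.0ms @ 0 + 457.143ms (4/7)
2. 457.143ms @ 4/7 + 457.143ms (4/7)
3. 914.286ms @ 8/7 + 457.143ms (4/7)
4. 1371.429ms @ 12/7 + 1371.429ms (12/7)
5. 2742.857ms @ 24/7 + 457.143ms (4/7)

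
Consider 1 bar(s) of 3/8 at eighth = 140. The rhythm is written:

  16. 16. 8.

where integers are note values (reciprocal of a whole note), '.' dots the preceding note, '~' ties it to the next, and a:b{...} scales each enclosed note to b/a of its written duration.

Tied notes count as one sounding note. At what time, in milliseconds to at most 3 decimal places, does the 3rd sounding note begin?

note 3 onset = 3/2b = 642.857ms

1. 0.0ms @ 0 + 321.429ms (3/4)
2. 321.429ms @ 3/4 + 321.429ms (3/4)
3. 642.857ms @ 3/2 + 642.857ms (3/2)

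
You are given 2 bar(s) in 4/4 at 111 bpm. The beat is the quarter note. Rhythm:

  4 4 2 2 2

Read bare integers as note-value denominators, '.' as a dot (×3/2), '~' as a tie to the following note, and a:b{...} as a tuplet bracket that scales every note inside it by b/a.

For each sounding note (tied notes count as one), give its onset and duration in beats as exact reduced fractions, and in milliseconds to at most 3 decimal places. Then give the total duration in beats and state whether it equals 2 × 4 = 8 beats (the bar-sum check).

1) 0.0ms=0b +540.541ms=1b
2) 540.541ms=1b +540.541ms=1b
3) 1081.081ms=2b +1081.081ms=2b
4) 2162.162ms=4b +1081.081ms=2b
5) 3243.243ms=6b +1081.081ms=2b
Σ=8b of 8 (111bpm 4/4) — PASS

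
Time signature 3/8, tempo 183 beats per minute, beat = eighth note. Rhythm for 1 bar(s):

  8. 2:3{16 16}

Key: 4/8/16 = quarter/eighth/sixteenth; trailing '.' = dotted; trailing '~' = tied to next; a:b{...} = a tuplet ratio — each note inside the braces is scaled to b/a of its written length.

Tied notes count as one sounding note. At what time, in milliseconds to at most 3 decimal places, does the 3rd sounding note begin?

note 3 onset = 9/4b = 737.705ms

1. 0.0ms @ 0 + 491.803ms (3/2)
2. 491.803ms @ 3/2 + 245.902ms (3/4)
3. 737.705ms @ 9/4 + 245.902ms (3/4)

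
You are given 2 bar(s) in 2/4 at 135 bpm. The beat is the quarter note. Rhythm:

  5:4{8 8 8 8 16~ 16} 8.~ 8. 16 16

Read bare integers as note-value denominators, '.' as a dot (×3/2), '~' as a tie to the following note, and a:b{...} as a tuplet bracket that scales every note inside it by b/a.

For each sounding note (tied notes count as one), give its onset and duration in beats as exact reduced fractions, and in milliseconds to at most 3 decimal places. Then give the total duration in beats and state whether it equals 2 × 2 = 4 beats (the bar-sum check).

1) 0.0ms=0b +177.778ms=2/5b
2) 177.778ms=2/5b +177.778ms=2/5b
3) 355.556ms=4/5b +177.778ms=2/5b
4) 533.333ms=6/5b +177.778ms=2/5b
5) 711.111ms=8/5b +177.778ms=2/5b
6) 888.889ms=2b +666.667ms=3/2b
7) 1555.556ms=7/2b +111.111ms=1/4b
8) 1666.667ms=15/4b +111.111ms=1/4b
Σ=4b of 4 (135bpm 2/4) — PASS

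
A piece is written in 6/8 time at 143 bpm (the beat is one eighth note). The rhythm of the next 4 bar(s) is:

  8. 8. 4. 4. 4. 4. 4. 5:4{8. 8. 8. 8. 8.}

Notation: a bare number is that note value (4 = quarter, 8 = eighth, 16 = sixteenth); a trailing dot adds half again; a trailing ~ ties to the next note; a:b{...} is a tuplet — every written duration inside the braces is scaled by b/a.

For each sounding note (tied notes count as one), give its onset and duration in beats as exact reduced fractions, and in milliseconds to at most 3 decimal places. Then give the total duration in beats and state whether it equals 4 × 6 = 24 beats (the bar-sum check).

1) 0.0ms=0b +629.371ms=3/2b
2) 629.371ms=3/2b +629.371ms=3/2b
3) 1258.741ms=3b +1258.741ms=3b
4) 2517.483ms=6b +1258.741ms=3b
5) 3776.224ms=9b +1258.741ms=3b
6) 5034.965ms=12b +1258.741ms=3b
7) 6293.706ms=15b +1258.741ms=3b
8) 7552.448ms=18b +503.497ms=6/5b
9) 8055.944ms=96/5b +503.497ms=6/5b
10) 8559.441ms=102/5b +503.497ms=6/5b
11) 9062.937ms=108/5b +503.497ms=6/5b
12) 9566.434ms=114/5b +503.497ms=6/5b
Σ=24b of 24 (143bpm 6/8) — PASS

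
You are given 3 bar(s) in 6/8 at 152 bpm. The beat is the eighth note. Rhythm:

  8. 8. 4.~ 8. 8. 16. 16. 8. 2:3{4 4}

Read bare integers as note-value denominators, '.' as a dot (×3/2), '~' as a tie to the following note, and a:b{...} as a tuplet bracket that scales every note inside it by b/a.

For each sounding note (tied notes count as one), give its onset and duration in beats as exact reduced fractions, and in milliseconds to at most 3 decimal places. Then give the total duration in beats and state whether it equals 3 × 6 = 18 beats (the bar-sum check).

1) 0.0ms=0b +592.105ms=3/2b
2) 592.105ms=3/2b +592.105ms=3/2b
3) 1184.211ms=3b +1776.316ms=9/2b
4) 2960.526ms=15/2b +592.105ms=3/2b
5) 3552.632ms=9b +296.053ms=3/4b
6) 3848.684ms=39/4b +296.053ms=3/4b
7) 4144.737ms=21/2b +592.105ms=3/2b
8) 4736.842ms=12b +1184.211ms=3b
9) 5921.053ms=15b +1184.211ms=3b
Σ=18b of 18 (152bpm 6/8) — PASS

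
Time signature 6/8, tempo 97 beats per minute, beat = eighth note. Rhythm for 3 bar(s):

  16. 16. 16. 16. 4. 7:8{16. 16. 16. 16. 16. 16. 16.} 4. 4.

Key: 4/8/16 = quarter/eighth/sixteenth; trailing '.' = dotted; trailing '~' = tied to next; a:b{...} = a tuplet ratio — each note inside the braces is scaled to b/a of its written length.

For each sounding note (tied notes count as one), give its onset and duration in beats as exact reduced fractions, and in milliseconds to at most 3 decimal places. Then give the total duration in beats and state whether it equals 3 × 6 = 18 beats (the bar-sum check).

1) 0.0ms=0b +463.918ms=3/4b
2) 463.918ms=3/4b +463.918ms=3/4b
3) 927.835ms=3/2b +463.918ms=3/4b
4) 1391.753ms=9/4b +463.918ms=3/4b
5) 1855.67ms=3b +1855.67ms=3b
6) 3711.34ms=6b +530.191ms=6/7b
7) 4241.532ms=48/7b +530.191ms=6/7b
8) 4771.723ms=54/7b +530.191ms=6/7b
9) 5301.915ms=60/7b +530.191ms=6/7b
10) 5832.106ms=66/7b +530.191ms=6/7b
11) 6362.297ms=72/7b +530.191ms=6/7b
12) 6892.489ms=78/7b +530.191ms=6/7b
13) 7422.68ms=12b +1855.67ms=3b
14) 9278.351ms=15b +1855.67ms=3b
Σ=18b of 18 (97bpm 6/8) — PASS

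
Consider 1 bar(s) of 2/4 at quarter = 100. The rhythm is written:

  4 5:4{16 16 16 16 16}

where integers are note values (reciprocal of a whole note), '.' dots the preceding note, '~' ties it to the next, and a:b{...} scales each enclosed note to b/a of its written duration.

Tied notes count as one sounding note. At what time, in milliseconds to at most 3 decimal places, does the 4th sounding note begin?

1. 0.0ms @ 0 + 600.0ms (1)
2. 600.0ms @ 1 + 120.0ms (1/5)
3. 720.0ms @ 6/5 + 120.0ms (1/5)
4. 840.0ms @ 7/5 + 120.0ms (1/5)
5. 960.0ms @ 8/5 + 120.0ms (1/5)
6. 1080.0ms @ 9/5 + 120.0ms (1/5)

note 4 onset = 7/5b = 840.0ms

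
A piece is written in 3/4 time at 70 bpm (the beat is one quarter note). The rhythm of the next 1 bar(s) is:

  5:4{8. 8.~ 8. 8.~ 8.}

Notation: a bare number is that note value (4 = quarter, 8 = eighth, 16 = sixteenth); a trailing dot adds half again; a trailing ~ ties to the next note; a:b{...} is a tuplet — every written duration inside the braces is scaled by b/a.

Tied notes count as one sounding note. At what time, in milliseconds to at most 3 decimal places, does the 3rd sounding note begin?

1. 0.0ms @ 0 + 514.286ms (3/5)
2. 514.286ms @ 3/5 + 1028.571ms (6/5)
3. 1542.857ms @ 9/5 + 1028.571ms (6/5)

note 3 onset = 9/5b = 1542.857ms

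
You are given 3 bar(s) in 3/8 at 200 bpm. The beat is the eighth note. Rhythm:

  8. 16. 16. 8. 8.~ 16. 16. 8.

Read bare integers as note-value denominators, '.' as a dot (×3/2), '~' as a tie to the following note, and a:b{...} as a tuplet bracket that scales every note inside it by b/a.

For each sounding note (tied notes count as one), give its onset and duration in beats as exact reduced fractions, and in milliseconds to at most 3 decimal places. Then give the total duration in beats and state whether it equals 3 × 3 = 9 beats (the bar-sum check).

1) 0.0ms=0b +450.0ms=3/2b
2) 450.0ms=3/2b +225.0ms=3/4b
3) 675.0ms=9/4b +225.0ms=3/4b
4) 900.0ms=3b +450.0ms=3/2b
5) 1350.0ms=9/2b +675.0ms=9/4b
6) 2025.0ms=27/4b +225.0ms=3/4b
7) 2250.0ms=15/2b +450.0ms=3/2b
Σ=9b of 9 (200bpm 3/8) — PASS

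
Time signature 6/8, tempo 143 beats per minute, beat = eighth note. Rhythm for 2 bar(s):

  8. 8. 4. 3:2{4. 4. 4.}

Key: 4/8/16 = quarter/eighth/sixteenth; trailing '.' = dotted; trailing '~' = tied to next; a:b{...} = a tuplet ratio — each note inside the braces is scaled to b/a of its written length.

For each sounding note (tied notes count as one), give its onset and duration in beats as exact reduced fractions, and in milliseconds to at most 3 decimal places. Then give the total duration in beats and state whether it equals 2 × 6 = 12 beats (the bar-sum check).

1) 0.0ms=0b +629.371ms=3/2b
2) 629.371ms=3/2b +629.371ms=3/2b
3) 1258.741ms=3b +1258.741ms=3b
4) 2517.483ms=6b +839.161ms=2b
5) 3356.643ms=8b +839.161ms=2b
6) 4195.804ms=10b +839.161ms=2b
Σ=12b of 12 (143bpm 6/8) — PASS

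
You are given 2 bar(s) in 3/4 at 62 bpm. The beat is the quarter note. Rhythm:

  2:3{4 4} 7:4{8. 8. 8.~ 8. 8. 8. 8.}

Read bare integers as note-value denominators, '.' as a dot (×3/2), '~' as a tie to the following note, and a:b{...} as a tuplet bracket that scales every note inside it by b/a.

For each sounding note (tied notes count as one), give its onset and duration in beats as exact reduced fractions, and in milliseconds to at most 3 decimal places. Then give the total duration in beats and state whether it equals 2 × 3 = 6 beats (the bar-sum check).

1) 0.0ms=0b +1451.613ms=3/2b
2) 1451.613ms=3/2b +1451.613ms=3/2b
3) 2903.226ms=3b +414.747ms=3/7b
4) 3317.972ms=24/7b +414.747ms=3/7b
5) 3732.719ms=27/7b +829.493ms=6/7b
6) 4562.212ms=33/7b +414.747ms=3/7b
7) 4976.959ms=36/7b +414.747ms=3/7b
8) 5391.705ms=39/7b +414.747ms=3/7b
Σ=6b of 6 (62bpm 3/4) — PASS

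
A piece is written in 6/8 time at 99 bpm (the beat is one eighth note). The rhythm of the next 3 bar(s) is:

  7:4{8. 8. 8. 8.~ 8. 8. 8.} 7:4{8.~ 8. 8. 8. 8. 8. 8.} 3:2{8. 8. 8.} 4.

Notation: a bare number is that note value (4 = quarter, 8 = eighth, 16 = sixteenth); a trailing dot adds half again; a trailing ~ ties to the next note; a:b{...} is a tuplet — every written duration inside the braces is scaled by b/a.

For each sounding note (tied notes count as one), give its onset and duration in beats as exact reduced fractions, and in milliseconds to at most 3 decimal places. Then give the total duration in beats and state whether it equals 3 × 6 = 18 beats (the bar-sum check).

1) 0.0ms=0b +519.481ms=6/7b
2) 519.481ms=6/7b +519.481ms=6/7b
3) 1038.961ms=12/7b +519.481ms=6/7b
4) 1558.442ms=18/7b +1038.961ms=12/7b
5) 2597.403ms=30/7b +519.481ms=6/7b
6) 3116.883ms=36/7b +519.481ms=6/7b
7) 3636.364ms=6b +1038.961ms=12/7b
8) 4675.325ms=54/7b +519.481ms=6/7b
9) 5194.805ms=60/7b +519.481ms=6/7b
10) 5714.286ms=66/7b +519.481ms=6/7b
11) 6233.766ms=72/7b +519.481ms=6/7b
12) 6753.247ms=78/7b +519.481ms=6/7b
13) 7272.727ms=12b +606.061ms=1b
14) 7878.788ms=13b +606.061ms=1b
15) 8484.848ms=14b +606.061ms=1b
16) 9090.909ms=15b +1818.182ms=3b
Σ=18b of 18 (99bpm 6/8) — PASS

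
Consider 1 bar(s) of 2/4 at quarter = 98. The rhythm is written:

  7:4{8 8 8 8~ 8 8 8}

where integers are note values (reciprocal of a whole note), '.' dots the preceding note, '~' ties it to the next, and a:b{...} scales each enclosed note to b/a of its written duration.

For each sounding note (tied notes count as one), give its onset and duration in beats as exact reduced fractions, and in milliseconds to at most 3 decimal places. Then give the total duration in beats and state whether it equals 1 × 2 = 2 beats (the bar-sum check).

1) 0.0ms=0b +174.927ms=2/7b
2) 174.927ms=2/7b +174.927ms=2/7b
3) 349.854ms=4/7b +174.927ms=2/7b
4) 524.781ms=6/7b +349.854ms=4/7b
5) 874.636ms=10/7b +174.927ms=2/7b
6) 1049.563ms=12/7b +174.927ms=2/7b
Σ=2b of 2 (98bpm 2/4) — PASS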